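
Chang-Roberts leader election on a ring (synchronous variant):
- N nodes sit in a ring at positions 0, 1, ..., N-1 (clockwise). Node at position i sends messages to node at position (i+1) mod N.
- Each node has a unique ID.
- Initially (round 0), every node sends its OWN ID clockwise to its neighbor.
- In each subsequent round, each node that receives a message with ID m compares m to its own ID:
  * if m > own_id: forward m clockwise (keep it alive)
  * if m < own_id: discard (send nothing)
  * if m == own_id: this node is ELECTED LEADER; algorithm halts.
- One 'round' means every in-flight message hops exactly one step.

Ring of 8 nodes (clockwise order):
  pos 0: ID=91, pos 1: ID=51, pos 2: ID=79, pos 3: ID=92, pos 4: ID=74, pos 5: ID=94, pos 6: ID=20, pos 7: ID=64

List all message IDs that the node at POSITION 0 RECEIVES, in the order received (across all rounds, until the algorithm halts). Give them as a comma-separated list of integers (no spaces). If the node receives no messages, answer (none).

Round 1: pos1(id51) recv 91: fwd; pos2(id79) recv 51: drop; pos3(id92) recv 79: drop; pos4(id74) recv 92: fwd; pos5(id94) recv 74: drop; pos6(id20) recv 94: fwd; pos7(id64) recv 20: drop; pos0(id91) recv 64: drop
Round 2: pos2(id79) recv 91: fwd; pos5(id94) recv 92: drop; pos7(id64) recv 94: fwd
Round 3: pos3(id92) recv 91: drop; pos0(id91) recv 94: fwd
Round 4: pos1(id51) recv 94: fwd
Round 5: pos2(id79) recv 94: fwd
Round 6: pos3(id92) recv 94: fwd
Round 7: pos4(id74) recv 94: fwd
Round 8: pos5(id94) recv 94: ELECTED

Answer: 64,94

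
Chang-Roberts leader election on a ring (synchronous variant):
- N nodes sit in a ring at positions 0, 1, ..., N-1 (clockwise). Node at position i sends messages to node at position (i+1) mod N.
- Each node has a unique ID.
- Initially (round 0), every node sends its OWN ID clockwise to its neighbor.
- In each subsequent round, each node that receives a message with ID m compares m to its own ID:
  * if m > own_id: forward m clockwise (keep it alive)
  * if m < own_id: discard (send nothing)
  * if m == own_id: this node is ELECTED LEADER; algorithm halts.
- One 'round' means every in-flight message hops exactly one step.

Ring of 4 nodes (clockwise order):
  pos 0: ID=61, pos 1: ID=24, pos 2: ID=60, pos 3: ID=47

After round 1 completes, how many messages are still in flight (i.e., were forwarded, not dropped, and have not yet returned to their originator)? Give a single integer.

Round 1: pos1(id24) recv 61: fwd; pos2(id60) recv 24: drop; pos3(id47) recv 60: fwd; pos0(id61) recv 47: drop
After round 1: 2 messages still in flight

Answer: 2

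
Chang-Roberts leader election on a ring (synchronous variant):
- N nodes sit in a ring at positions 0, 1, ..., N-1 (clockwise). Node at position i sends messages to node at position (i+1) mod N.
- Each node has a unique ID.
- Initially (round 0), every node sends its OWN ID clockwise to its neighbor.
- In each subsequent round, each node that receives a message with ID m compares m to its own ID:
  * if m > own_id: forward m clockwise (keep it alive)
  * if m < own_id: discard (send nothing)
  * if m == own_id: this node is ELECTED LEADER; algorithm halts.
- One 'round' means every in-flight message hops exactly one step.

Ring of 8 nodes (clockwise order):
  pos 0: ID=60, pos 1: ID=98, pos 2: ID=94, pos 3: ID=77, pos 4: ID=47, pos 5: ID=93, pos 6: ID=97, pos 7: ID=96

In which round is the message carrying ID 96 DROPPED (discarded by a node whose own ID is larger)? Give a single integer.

Answer: 2

Derivation:
Round 1: pos1(id98) recv 60: drop; pos2(id94) recv 98: fwd; pos3(id77) recv 94: fwd; pos4(id47) recv 77: fwd; pos5(id93) recv 47: drop; pos6(id97) recv 93: drop; pos7(id96) recv 97: fwd; pos0(id60) recv 96: fwd
Round 2: pos3(id77) recv 98: fwd; pos4(id47) recv 94: fwd; pos5(id93) recv 77: drop; pos0(id60) recv 97: fwd; pos1(id98) recv 96: drop
Round 3: pos4(id47) recv 98: fwd; pos5(id93) recv 94: fwd; pos1(id98) recv 97: drop
Round 4: pos5(id93) recv 98: fwd; pos6(id97) recv 94: drop
Round 5: pos6(id97) recv 98: fwd
Round 6: pos7(id96) recv 98: fwd
Round 7: pos0(id60) recv 98: fwd
Round 8: pos1(id98) recv 98: ELECTED
Message ID 96 originates at pos 7; dropped at pos 1 in round 2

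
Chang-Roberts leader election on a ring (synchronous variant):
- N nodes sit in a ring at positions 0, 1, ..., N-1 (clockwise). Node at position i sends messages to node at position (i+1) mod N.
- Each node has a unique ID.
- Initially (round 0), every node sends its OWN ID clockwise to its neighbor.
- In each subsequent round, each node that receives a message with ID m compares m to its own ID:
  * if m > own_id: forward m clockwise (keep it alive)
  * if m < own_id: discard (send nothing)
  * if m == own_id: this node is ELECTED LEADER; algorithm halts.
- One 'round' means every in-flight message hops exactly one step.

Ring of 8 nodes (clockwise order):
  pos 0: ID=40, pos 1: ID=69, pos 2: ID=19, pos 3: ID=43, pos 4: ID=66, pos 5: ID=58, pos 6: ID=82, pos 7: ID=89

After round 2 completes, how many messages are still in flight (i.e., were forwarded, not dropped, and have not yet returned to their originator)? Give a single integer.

Answer: 2

Derivation:
Round 1: pos1(id69) recv 40: drop; pos2(id19) recv 69: fwd; pos3(id43) recv 19: drop; pos4(id66) recv 43: drop; pos5(id58) recv 66: fwd; pos6(id82) recv 58: drop; pos7(id89) recv 82: drop; pos0(id40) recv 89: fwd
Round 2: pos3(id43) recv 69: fwd; pos6(id82) recv 66: drop; pos1(id69) recv 89: fwd
After round 2: 2 messages still in flight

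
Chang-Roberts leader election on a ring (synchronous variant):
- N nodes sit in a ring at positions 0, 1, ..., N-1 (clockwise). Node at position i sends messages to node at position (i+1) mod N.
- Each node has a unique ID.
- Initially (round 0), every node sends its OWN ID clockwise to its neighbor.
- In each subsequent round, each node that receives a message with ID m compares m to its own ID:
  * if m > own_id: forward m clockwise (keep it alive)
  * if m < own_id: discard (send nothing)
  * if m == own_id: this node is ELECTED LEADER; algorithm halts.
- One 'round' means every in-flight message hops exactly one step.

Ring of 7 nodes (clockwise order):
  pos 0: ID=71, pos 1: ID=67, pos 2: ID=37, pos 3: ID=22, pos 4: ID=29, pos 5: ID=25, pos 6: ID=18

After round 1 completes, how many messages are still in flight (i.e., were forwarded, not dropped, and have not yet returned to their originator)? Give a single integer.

Answer: 5

Derivation:
Round 1: pos1(id67) recv 71: fwd; pos2(id37) recv 67: fwd; pos3(id22) recv 37: fwd; pos4(id29) recv 22: drop; pos5(id25) recv 29: fwd; pos6(id18) recv 25: fwd; pos0(id71) recv 18: drop
After round 1: 5 messages still in flight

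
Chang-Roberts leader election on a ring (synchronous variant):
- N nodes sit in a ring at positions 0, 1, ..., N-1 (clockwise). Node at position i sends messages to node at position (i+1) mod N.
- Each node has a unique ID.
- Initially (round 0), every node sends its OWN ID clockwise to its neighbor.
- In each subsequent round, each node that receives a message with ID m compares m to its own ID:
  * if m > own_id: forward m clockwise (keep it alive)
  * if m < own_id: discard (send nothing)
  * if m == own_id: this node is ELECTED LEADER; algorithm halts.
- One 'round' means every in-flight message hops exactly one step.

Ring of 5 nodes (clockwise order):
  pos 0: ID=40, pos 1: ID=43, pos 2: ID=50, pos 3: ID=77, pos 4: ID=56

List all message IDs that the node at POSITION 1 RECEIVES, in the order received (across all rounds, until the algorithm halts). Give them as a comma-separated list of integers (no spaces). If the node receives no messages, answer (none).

Round 1: pos1(id43) recv 40: drop; pos2(id50) recv 43: drop; pos3(id77) recv 50: drop; pos4(id56) recv 77: fwd; pos0(id40) recv 56: fwd
Round 2: pos0(id40) recv 77: fwd; pos1(id43) recv 56: fwd
Round 3: pos1(id43) recv 77: fwd; pos2(id50) recv 56: fwd
Round 4: pos2(id50) recv 77: fwd; pos3(id77) recv 56: drop
Round 5: pos3(id77) recv 77: ELECTED

Answer: 40,56,77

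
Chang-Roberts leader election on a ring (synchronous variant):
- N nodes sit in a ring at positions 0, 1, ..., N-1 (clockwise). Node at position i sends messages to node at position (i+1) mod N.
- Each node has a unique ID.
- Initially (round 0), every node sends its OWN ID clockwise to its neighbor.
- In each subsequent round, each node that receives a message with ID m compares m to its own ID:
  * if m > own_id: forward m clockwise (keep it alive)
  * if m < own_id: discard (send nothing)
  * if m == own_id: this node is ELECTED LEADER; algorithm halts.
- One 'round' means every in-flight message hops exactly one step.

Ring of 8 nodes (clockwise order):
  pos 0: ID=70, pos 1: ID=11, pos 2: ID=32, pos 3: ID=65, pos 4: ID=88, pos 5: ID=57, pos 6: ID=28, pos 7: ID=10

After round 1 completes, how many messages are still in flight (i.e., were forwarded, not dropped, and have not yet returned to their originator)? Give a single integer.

Answer: 4

Derivation:
Round 1: pos1(id11) recv 70: fwd; pos2(id32) recv 11: drop; pos3(id65) recv 32: drop; pos4(id88) recv 65: drop; pos5(id57) recv 88: fwd; pos6(id28) recv 57: fwd; pos7(id10) recv 28: fwd; pos0(id70) recv 10: drop
After round 1: 4 messages still in flight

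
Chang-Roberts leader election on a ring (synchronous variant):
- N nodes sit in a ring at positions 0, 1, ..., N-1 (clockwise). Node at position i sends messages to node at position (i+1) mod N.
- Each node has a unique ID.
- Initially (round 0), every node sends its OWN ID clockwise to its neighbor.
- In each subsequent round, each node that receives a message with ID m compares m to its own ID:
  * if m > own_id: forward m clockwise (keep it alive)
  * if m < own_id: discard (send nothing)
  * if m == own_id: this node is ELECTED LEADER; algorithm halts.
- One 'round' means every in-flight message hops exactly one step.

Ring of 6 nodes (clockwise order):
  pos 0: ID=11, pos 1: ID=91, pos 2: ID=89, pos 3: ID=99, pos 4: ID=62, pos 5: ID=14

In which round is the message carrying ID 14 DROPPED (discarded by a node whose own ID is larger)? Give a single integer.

Round 1: pos1(id91) recv 11: drop; pos2(id89) recv 91: fwd; pos3(id99) recv 89: drop; pos4(id62) recv 99: fwd; pos5(id14) recv 62: fwd; pos0(id11) recv 14: fwd
Round 2: pos3(id99) recv 91: drop; pos5(id14) recv 99: fwd; pos0(id11) recv 62: fwd; pos1(id91) recv 14: drop
Round 3: pos0(id11) recv 99: fwd; pos1(id91) recv 62: drop
Round 4: pos1(id91) recv 99: fwd
Round 5: pos2(id89) recv 99: fwd
Round 6: pos3(id99) recv 99: ELECTED
Message ID 14 originates at pos 5; dropped at pos 1 in round 2

Answer: 2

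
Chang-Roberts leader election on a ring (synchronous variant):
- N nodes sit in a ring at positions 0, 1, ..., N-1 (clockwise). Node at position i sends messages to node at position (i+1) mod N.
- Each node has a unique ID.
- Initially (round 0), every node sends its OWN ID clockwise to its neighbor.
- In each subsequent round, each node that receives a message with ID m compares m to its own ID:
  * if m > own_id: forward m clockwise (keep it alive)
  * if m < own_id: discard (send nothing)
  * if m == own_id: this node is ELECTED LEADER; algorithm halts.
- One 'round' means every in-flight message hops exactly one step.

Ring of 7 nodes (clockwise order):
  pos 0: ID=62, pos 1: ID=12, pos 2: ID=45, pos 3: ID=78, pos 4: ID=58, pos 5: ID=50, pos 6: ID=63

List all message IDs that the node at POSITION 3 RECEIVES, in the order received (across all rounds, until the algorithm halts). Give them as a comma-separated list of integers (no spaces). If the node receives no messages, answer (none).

Answer: 45,62,63,78

Derivation:
Round 1: pos1(id12) recv 62: fwd; pos2(id45) recv 12: drop; pos3(id78) recv 45: drop; pos4(id58) recv 78: fwd; pos5(id50) recv 58: fwd; pos6(id63) recv 50: drop; pos0(id62) recv 63: fwd
Round 2: pos2(id45) recv 62: fwd; pos5(id50) recv 78: fwd; pos6(id63) recv 58: drop; pos1(id12) recv 63: fwd
Round 3: pos3(id78) recv 62: drop; pos6(id63) recv 78: fwd; pos2(id45) recv 63: fwd
Round 4: pos0(id62) recv 78: fwd; pos3(id78) recv 63: drop
Round 5: pos1(id12) recv 78: fwd
Round 6: pos2(id45) recv 78: fwd
Round 7: pos3(id78) recv 78: ELECTED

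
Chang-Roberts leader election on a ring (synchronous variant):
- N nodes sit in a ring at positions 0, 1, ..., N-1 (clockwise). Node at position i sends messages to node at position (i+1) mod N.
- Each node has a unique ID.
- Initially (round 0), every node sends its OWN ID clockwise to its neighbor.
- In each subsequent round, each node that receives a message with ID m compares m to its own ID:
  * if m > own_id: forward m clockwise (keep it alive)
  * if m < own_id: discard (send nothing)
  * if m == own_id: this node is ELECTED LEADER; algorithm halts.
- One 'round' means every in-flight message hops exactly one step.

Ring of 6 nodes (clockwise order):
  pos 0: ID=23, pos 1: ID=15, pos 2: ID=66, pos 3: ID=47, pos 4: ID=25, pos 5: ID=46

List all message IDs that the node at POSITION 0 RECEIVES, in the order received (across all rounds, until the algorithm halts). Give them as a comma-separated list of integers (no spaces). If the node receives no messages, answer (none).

Answer: 46,47,66

Derivation:
Round 1: pos1(id15) recv 23: fwd; pos2(id66) recv 15: drop; pos3(id47) recv 66: fwd; pos4(id25) recv 47: fwd; pos5(id46) recv 25: drop; pos0(id23) recv 46: fwd
Round 2: pos2(id66) recv 23: drop; pos4(id25) recv 66: fwd; pos5(id46) recv 47: fwd; pos1(id15) recv 46: fwd
Round 3: pos5(id46) recv 66: fwd; pos0(id23) recv 47: fwd; pos2(id66) recv 46: drop
Round 4: pos0(id23) recv 66: fwd; pos1(id15) recv 47: fwd
Round 5: pos1(id15) recv 66: fwd; pos2(id66) recv 47: drop
Round 6: pos2(id66) recv 66: ELECTED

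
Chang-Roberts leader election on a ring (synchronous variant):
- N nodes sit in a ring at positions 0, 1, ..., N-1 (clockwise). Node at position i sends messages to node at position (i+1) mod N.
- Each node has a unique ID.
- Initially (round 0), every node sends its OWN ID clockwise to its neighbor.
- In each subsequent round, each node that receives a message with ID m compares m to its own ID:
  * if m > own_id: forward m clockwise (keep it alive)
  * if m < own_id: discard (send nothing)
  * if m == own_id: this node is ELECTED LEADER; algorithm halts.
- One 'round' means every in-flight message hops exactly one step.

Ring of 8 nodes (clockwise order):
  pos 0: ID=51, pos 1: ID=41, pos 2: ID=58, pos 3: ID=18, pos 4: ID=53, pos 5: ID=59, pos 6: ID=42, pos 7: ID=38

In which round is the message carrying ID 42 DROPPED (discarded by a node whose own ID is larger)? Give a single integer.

Round 1: pos1(id41) recv 51: fwd; pos2(id58) recv 41: drop; pos3(id18) recv 58: fwd; pos4(id53) recv 18: drop; pos5(id59) recv 53: drop; pos6(id42) recv 59: fwd; pos7(id38) recv 42: fwd; pos0(id51) recv 38: drop
Round 2: pos2(id58) recv 51: drop; pos4(id53) recv 58: fwd; pos7(id38) recv 59: fwd; pos0(id51) recv 42: drop
Round 3: pos5(id59) recv 58: drop; pos0(id51) recv 59: fwd
Round 4: pos1(id41) recv 59: fwd
Round 5: pos2(id58) recv 59: fwd
Round 6: pos3(id18) recv 59: fwd
Round 7: pos4(id53) recv 59: fwd
Round 8: pos5(id59) recv 59: ELECTED
Message ID 42 originates at pos 6; dropped at pos 0 in round 2

Answer: 2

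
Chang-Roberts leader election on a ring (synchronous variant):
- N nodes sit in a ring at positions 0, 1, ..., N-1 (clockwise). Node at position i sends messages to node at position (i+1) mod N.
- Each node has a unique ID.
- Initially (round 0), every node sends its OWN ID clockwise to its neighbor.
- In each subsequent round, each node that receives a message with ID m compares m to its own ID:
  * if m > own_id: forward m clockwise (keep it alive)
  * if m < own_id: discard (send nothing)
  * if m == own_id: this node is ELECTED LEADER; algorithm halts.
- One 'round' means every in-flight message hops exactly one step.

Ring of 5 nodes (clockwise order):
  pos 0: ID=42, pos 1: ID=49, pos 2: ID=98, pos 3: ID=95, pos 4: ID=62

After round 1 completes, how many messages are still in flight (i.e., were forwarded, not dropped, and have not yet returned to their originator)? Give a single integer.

Answer: 3

Derivation:
Round 1: pos1(id49) recv 42: drop; pos2(id98) recv 49: drop; pos3(id95) recv 98: fwd; pos4(id62) recv 95: fwd; pos0(id42) recv 62: fwd
After round 1: 3 messages still in flight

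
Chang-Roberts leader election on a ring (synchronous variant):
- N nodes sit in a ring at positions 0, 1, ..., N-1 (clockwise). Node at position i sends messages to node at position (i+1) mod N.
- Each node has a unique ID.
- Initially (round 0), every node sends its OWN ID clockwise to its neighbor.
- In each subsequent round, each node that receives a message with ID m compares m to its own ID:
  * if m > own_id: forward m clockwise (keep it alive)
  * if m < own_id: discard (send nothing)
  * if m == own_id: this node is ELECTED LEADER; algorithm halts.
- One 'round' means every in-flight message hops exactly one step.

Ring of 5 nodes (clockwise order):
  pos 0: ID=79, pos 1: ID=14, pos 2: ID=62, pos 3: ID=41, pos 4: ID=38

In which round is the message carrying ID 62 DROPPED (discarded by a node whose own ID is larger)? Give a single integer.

Answer: 3

Derivation:
Round 1: pos1(id14) recv 79: fwd; pos2(id62) recv 14: drop; pos3(id41) recv 62: fwd; pos4(id38) recv 41: fwd; pos0(id79) recv 38: drop
Round 2: pos2(id62) recv 79: fwd; pos4(id38) recv 62: fwd; pos0(id79) recv 41: drop
Round 3: pos3(id41) recv 79: fwd; pos0(id79) recv 62: drop
Round 4: pos4(id38) recv 79: fwd
Round 5: pos0(id79) recv 79: ELECTED
Message ID 62 originates at pos 2; dropped at pos 0 in round 3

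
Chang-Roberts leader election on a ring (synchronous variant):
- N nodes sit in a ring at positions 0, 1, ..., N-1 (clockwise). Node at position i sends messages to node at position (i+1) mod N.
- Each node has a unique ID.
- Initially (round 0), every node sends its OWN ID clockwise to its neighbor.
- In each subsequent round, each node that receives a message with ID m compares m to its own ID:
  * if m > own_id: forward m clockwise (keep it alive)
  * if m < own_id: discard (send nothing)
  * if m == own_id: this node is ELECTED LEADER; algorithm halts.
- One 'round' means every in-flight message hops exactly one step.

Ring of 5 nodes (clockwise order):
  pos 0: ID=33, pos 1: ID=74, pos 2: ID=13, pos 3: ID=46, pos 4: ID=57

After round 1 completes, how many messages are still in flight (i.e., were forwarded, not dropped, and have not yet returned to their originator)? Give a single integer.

Round 1: pos1(id74) recv 33: drop; pos2(id13) recv 74: fwd; pos3(id46) recv 13: drop; pos4(id57) recv 46: drop; pos0(id33) recv 57: fwd
After round 1: 2 messages still in flight

Answer: 2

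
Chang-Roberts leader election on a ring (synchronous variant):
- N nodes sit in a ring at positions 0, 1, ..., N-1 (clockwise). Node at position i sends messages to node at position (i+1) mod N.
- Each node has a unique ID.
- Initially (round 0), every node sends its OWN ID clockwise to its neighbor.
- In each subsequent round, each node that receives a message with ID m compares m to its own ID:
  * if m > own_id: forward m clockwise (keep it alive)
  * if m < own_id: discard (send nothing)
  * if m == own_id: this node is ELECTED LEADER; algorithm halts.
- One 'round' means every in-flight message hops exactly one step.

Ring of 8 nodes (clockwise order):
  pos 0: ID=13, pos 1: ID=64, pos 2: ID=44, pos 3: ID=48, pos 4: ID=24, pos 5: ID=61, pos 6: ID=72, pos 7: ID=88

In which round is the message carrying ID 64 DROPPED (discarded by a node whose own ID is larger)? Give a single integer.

Answer: 5

Derivation:
Round 1: pos1(id64) recv 13: drop; pos2(id44) recv 64: fwd; pos3(id48) recv 44: drop; pos4(id24) recv 48: fwd; pos5(id61) recv 24: drop; pos6(id72) recv 61: drop; pos7(id88) recv 72: drop; pos0(id13) recv 88: fwd
Round 2: pos3(id48) recv 64: fwd; pos5(id61) recv 48: drop; pos1(id64) recv 88: fwd
Round 3: pos4(id24) recv 64: fwd; pos2(id44) recv 88: fwd
Round 4: pos5(id61) recv 64: fwd; pos3(id48) recv 88: fwd
Round 5: pos6(id72) recv 64: drop; pos4(id24) recv 88: fwd
Round 6: pos5(id61) recv 88: fwd
Round 7: pos6(id72) recv 88: fwd
Round 8: pos7(id88) recv 88: ELECTED
Message ID 64 originates at pos 1; dropped at pos 6 in round 5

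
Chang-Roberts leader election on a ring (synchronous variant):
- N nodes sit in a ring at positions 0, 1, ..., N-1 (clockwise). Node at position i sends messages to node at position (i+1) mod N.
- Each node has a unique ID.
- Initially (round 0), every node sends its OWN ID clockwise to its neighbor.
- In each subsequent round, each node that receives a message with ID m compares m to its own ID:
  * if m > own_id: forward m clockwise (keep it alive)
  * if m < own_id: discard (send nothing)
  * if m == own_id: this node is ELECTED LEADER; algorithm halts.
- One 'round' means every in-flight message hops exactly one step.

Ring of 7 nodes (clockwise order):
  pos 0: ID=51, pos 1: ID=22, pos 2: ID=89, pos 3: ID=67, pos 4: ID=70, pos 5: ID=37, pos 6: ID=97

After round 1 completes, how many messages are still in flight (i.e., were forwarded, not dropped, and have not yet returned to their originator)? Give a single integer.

Answer: 4

Derivation:
Round 1: pos1(id22) recv 51: fwd; pos2(id89) recv 22: drop; pos3(id67) recv 89: fwd; pos4(id70) recv 67: drop; pos5(id37) recv 70: fwd; pos6(id97) recv 37: drop; pos0(id51) recv 97: fwd
After round 1: 4 messages still in flight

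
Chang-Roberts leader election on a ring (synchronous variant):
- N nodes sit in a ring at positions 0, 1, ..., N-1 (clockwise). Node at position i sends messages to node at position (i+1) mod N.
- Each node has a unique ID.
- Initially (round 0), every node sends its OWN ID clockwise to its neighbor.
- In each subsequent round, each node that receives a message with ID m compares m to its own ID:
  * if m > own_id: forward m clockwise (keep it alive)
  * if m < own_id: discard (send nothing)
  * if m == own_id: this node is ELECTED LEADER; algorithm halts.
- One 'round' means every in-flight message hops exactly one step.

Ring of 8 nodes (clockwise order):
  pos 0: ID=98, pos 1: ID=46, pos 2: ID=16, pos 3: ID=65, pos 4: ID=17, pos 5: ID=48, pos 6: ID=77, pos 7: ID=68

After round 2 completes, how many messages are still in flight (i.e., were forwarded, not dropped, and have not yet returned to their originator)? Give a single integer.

Round 1: pos1(id46) recv 98: fwd; pos2(id16) recv 46: fwd; pos3(id65) recv 16: drop; pos4(id17) recv 65: fwd; pos5(id48) recv 17: drop; pos6(id77) recv 48: drop; pos7(id68) recv 77: fwd; pos0(id98) recv 68: drop
Round 2: pos2(id16) recv 98: fwd; pos3(id65) recv 46: drop; pos5(id48) recv 65: fwd; pos0(id98) recv 77: drop
After round 2: 2 messages still in flight

Answer: 2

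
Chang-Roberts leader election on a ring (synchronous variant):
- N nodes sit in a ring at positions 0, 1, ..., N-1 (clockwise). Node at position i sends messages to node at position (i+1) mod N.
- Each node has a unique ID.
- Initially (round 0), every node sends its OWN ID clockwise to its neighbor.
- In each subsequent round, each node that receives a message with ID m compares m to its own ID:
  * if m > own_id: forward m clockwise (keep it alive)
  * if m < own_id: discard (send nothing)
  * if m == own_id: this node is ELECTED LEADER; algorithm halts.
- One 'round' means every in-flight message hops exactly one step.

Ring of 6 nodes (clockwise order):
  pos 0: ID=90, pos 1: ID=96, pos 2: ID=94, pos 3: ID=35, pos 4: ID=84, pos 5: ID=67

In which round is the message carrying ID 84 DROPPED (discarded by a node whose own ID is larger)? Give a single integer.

Round 1: pos1(id96) recv 90: drop; pos2(id94) recv 96: fwd; pos3(id35) recv 94: fwd; pos4(id84) recv 35: drop; pos5(id67) recv 84: fwd; pos0(id90) recv 67: drop
Round 2: pos3(id35) recv 96: fwd; pos4(id84) recv 94: fwd; pos0(id90) recv 84: drop
Round 3: pos4(id84) recv 96: fwd; pos5(id67) recv 94: fwd
Round 4: pos5(id67) recv 96: fwd; pos0(id90) recv 94: fwd
Round 5: pos0(id90) recv 96: fwd; pos1(id96) recv 94: drop
Round 6: pos1(id96) recv 96: ELECTED
Message ID 84 originates at pos 4; dropped at pos 0 in round 2

Answer: 2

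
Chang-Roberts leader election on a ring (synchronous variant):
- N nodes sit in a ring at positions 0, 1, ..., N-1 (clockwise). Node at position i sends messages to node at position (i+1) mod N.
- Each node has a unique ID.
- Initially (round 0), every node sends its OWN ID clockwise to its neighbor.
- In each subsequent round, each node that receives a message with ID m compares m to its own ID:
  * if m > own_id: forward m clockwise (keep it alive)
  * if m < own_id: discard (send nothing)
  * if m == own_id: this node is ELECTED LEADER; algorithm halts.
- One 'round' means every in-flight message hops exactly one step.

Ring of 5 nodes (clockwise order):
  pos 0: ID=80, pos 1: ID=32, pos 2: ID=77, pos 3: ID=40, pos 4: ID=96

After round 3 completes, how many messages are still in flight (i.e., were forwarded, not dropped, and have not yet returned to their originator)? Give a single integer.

Answer: 2

Derivation:
Round 1: pos1(id32) recv 80: fwd; pos2(id77) recv 32: drop; pos3(id40) recv 77: fwd; pos4(id96) recv 40: drop; pos0(id80) recv 96: fwd
Round 2: pos2(id77) recv 80: fwd; pos4(id96) recv 77: drop; pos1(id32) recv 96: fwd
Round 3: pos3(id40) recv 80: fwd; pos2(id77) recv 96: fwd
After round 3: 2 messages still in flight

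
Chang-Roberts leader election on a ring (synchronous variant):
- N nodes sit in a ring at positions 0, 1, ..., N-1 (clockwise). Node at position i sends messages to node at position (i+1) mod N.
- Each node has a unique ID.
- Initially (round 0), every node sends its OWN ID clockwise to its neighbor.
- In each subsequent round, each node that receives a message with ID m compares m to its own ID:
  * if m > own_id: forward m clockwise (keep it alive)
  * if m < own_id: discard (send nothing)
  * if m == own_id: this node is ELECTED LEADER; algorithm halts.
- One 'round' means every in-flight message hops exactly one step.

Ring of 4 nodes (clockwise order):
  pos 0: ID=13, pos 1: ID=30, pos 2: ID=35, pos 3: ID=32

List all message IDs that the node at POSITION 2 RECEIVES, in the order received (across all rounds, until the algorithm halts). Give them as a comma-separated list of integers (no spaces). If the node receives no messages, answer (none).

Round 1: pos1(id30) recv 13: drop; pos2(id35) recv 30: drop; pos3(id32) recv 35: fwd; pos0(id13) recv 32: fwd
Round 2: pos0(id13) recv 35: fwd; pos1(id30) recv 32: fwd
Round 3: pos1(id30) recv 35: fwd; pos2(id35) recv 32: drop
Round 4: pos2(id35) recv 35: ELECTED

Answer: 30,32,35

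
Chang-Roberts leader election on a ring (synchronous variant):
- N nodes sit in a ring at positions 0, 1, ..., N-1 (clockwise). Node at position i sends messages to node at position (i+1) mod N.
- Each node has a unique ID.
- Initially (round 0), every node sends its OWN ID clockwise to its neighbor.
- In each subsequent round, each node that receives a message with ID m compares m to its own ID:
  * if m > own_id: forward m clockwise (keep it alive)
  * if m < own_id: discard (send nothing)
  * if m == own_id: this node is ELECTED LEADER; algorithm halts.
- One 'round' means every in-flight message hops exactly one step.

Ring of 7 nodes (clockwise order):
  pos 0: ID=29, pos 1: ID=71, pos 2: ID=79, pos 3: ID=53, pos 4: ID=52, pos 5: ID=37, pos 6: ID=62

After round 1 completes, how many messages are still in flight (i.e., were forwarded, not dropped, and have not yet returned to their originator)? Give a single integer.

Round 1: pos1(id71) recv 29: drop; pos2(id79) recv 71: drop; pos3(id53) recv 79: fwd; pos4(id52) recv 53: fwd; pos5(id37) recv 52: fwd; pos6(id62) recv 37: drop; pos0(id29) recv 62: fwd
After round 1: 4 messages still in flight

Answer: 4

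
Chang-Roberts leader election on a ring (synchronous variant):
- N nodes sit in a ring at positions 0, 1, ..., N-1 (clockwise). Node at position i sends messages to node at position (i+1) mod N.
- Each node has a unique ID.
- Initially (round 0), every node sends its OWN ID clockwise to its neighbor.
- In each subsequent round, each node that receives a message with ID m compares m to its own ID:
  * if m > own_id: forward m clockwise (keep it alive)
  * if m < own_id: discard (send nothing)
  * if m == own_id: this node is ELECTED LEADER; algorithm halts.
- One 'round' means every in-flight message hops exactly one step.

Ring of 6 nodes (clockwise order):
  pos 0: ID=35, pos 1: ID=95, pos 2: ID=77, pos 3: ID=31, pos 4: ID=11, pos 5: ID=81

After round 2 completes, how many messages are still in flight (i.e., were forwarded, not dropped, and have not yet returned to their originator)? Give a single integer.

Round 1: pos1(id95) recv 35: drop; pos2(id77) recv 95: fwd; pos3(id31) recv 77: fwd; pos4(id11) recv 31: fwd; pos5(id81) recv 11: drop; pos0(id35) recv 81: fwd
Round 2: pos3(id31) recv 95: fwd; pos4(id11) recv 77: fwd; pos5(id81) recv 31: drop; pos1(id95) recv 81: drop
After round 2: 2 messages still in flight

Answer: 2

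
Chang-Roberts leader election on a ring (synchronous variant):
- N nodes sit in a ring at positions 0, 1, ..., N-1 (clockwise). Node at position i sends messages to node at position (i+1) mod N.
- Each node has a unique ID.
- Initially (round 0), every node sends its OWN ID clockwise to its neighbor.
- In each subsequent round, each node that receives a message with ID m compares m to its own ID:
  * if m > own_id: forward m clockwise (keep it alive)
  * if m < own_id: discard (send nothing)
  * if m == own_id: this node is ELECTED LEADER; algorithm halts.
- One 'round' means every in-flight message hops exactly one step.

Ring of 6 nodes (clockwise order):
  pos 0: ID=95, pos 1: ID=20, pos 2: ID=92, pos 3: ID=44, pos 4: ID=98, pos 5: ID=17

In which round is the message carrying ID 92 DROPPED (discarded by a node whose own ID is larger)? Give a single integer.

Answer: 2

Derivation:
Round 1: pos1(id20) recv 95: fwd; pos2(id92) recv 20: drop; pos3(id44) recv 92: fwd; pos4(id98) recv 44: drop; pos5(id17) recv 98: fwd; pos0(id95) recv 17: drop
Round 2: pos2(id92) recv 95: fwd; pos4(id98) recv 92: drop; pos0(id95) recv 98: fwd
Round 3: pos3(id44) recv 95: fwd; pos1(id20) recv 98: fwd
Round 4: pos4(id98) recv 95: drop; pos2(id92) recv 98: fwd
Round 5: pos3(id44) recv 98: fwd
Round 6: pos4(id98) recv 98: ELECTED
Message ID 92 originates at pos 2; dropped at pos 4 in round 2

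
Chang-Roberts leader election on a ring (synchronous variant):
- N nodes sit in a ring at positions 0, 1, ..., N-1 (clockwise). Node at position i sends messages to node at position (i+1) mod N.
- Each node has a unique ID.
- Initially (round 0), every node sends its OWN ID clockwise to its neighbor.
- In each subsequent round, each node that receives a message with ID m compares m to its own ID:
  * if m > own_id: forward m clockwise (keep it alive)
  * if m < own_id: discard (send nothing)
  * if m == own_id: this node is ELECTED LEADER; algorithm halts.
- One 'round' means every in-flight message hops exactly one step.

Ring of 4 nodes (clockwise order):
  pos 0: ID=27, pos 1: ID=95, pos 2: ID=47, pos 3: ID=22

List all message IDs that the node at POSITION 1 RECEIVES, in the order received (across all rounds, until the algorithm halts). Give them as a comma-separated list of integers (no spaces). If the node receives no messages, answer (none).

Answer: 27,47,95

Derivation:
Round 1: pos1(id95) recv 27: drop; pos2(id47) recv 95: fwd; pos3(id22) recv 47: fwd; pos0(id27) recv 22: drop
Round 2: pos3(id22) recv 95: fwd; pos0(id27) recv 47: fwd
Round 3: pos0(id27) recv 95: fwd; pos1(id95) recv 47: drop
Round 4: pos1(id95) recv 95: ELECTED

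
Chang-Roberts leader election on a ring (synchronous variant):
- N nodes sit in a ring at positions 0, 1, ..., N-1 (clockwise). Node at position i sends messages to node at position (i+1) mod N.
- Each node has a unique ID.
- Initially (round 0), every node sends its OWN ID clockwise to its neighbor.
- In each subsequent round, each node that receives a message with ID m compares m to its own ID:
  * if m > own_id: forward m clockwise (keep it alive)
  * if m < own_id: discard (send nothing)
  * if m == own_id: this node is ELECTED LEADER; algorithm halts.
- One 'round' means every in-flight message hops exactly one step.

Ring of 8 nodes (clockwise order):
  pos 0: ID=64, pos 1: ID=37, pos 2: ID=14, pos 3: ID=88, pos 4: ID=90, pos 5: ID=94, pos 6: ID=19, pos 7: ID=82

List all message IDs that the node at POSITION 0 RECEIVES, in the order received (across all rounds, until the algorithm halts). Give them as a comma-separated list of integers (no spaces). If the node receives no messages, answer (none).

Round 1: pos1(id37) recv 64: fwd; pos2(id14) recv 37: fwd; pos3(id88) recv 14: drop; pos4(id90) recv 88: drop; pos5(id94) recv 90: drop; pos6(id19) recv 94: fwd; pos7(id82) recv 19: drop; pos0(id64) recv 82: fwd
Round 2: pos2(id14) recv 64: fwd; pos3(id88) recv 37: drop; pos7(id82) recv 94: fwd; pos1(id37) recv 82: fwd
Round 3: pos3(id88) recv 64: drop; pos0(id64) recv 94: fwd; pos2(id14) recv 82: fwd
Round 4: pos1(id37) recv 94: fwd; pos3(id88) recv 82: drop
Round 5: pos2(id14) recv 94: fwd
Round 6: pos3(id88) recv 94: fwd
Round 7: pos4(id90) recv 94: fwd
Round 8: pos5(id94) recv 94: ELECTED

Answer: 82,94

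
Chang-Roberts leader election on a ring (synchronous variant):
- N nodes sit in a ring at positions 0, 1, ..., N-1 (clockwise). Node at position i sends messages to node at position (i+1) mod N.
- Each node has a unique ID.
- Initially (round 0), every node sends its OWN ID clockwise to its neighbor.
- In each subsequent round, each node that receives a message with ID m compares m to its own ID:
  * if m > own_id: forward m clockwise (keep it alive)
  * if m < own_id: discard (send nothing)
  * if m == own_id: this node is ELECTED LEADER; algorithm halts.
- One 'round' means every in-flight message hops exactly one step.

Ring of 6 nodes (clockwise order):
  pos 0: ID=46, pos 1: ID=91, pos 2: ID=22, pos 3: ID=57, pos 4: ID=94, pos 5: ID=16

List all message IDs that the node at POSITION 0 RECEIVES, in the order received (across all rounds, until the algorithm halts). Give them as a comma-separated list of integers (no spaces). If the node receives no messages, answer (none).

Round 1: pos1(id91) recv 46: drop; pos2(id22) recv 91: fwd; pos3(id57) recv 22: drop; pos4(id94) recv 57: drop; pos5(id16) recv 94: fwd; pos0(id46) recv 16: drop
Round 2: pos3(id57) recv 91: fwd; pos0(id46) recv 94: fwd
Round 3: pos4(id94) recv 91: drop; pos1(id91) recv 94: fwd
Round 4: pos2(id22) recv 94: fwd
Round 5: pos3(id57) recv 94: fwd
Round 6: pos4(id94) recv 94: ELECTED

Answer: 16,94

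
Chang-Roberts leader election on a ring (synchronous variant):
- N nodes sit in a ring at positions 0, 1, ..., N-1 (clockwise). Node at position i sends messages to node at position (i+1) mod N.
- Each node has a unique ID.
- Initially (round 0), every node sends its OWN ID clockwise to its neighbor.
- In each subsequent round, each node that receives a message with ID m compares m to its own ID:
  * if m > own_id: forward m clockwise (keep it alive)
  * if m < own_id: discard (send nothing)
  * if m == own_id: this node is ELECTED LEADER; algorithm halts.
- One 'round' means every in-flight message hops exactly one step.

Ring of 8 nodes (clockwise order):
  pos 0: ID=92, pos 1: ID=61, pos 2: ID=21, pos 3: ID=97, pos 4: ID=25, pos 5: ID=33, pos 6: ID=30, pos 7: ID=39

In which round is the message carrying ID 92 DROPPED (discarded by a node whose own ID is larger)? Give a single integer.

Answer: 3

Derivation:
Round 1: pos1(id61) recv 92: fwd; pos2(id21) recv 61: fwd; pos3(id97) recv 21: drop; pos4(id25) recv 97: fwd; pos5(id33) recv 25: drop; pos6(id30) recv 33: fwd; pos7(id39) recv 30: drop; pos0(id92) recv 39: drop
Round 2: pos2(id21) recv 92: fwd; pos3(id97) recv 61: drop; pos5(id33) recv 97: fwd; pos7(id39) recv 33: drop
Round 3: pos3(id97) recv 92: drop; pos6(id30) recv 97: fwd
Round 4: pos7(id39) recv 97: fwd
Round 5: pos0(id92) recv 97: fwd
Round 6: pos1(id61) recv 97: fwd
Round 7: pos2(id21) recv 97: fwd
Round 8: pos3(id97) recv 97: ELECTED
Message ID 92 originates at pos 0; dropped at pos 3 in round 3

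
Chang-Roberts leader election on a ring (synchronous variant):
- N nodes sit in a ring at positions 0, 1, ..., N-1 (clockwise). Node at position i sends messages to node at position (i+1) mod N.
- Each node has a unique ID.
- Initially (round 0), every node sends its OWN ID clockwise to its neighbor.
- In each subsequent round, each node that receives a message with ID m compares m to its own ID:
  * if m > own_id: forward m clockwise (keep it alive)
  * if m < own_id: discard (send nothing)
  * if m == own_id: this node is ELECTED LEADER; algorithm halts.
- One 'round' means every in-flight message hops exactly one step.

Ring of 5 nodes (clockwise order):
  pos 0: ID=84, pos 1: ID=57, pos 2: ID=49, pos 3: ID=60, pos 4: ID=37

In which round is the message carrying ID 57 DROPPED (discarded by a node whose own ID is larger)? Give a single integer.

Round 1: pos1(id57) recv 84: fwd; pos2(id49) recv 57: fwd; pos3(id60) recv 49: drop; pos4(id37) recv 60: fwd; pos0(id84) recv 37: drop
Round 2: pos2(id49) recv 84: fwd; pos3(id60) recv 57: drop; pos0(id84) recv 60: drop
Round 3: pos3(id60) recv 84: fwd
Round 4: pos4(id37) recv 84: fwd
Round 5: pos0(id84) recv 84: ELECTED
Message ID 57 originates at pos 1; dropped at pos 3 in round 2

Answer: 2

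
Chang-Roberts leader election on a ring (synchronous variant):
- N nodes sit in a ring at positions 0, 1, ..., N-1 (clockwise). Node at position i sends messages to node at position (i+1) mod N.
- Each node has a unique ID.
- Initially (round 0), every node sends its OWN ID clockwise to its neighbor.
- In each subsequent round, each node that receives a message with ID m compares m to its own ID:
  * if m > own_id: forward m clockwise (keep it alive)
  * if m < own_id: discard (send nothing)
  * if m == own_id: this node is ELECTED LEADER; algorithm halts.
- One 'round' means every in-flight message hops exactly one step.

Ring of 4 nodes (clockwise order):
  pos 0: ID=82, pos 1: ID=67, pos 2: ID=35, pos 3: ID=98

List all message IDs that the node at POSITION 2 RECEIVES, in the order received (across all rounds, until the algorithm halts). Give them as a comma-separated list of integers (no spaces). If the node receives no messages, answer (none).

Answer: 67,82,98

Derivation:
Round 1: pos1(id67) recv 82: fwd; pos2(id35) recv 67: fwd; pos3(id98) recv 35: drop; pos0(id82) recv 98: fwd
Round 2: pos2(id35) recv 82: fwd; pos3(id98) recv 67: drop; pos1(id67) recv 98: fwd
Round 3: pos3(id98) recv 82: drop; pos2(id35) recv 98: fwd
Round 4: pos3(id98) recv 98: ELECTED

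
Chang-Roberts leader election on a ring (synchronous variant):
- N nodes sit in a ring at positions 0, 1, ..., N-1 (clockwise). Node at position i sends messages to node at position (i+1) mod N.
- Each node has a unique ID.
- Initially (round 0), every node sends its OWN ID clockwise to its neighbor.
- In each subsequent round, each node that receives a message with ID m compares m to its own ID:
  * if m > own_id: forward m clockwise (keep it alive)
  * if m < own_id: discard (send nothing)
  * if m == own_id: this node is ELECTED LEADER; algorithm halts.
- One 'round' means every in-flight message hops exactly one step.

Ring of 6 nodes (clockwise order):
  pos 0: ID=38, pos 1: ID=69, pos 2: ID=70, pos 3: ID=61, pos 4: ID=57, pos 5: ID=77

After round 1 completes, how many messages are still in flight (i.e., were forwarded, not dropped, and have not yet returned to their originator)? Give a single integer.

Answer: 3

Derivation:
Round 1: pos1(id69) recv 38: drop; pos2(id70) recv 69: drop; pos3(id61) recv 70: fwd; pos4(id57) recv 61: fwd; pos5(id77) recv 57: drop; pos0(id38) recv 77: fwd
After round 1: 3 messages still in flight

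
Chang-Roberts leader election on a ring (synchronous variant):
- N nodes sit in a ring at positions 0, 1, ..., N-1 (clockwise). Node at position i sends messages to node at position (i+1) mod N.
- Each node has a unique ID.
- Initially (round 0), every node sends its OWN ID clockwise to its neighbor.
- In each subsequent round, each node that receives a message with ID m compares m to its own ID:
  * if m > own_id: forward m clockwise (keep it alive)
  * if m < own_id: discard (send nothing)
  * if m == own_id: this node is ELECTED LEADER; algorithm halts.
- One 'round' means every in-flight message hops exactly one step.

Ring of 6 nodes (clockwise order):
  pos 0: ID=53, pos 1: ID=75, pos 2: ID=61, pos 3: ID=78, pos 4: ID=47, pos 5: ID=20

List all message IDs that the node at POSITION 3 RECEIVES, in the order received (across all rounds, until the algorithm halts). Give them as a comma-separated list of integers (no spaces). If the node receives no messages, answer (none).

Answer: 61,75,78

Derivation:
Round 1: pos1(id75) recv 53: drop; pos2(id61) recv 75: fwd; pos3(id78) recv 61: drop; pos4(id47) recv 78: fwd; pos5(id20) recv 47: fwd; pos0(id53) recv 20: drop
Round 2: pos3(id78) recv 75: drop; pos5(id20) recv 78: fwd; pos0(id53) recv 47: drop
Round 3: pos0(id53) recv 78: fwd
Round 4: pos1(id75) recv 78: fwd
Round 5: pos2(id61) recv 78: fwd
Round 6: pos3(id78) recv 78: ELECTED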